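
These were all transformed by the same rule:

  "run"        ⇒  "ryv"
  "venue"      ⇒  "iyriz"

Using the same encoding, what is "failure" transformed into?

Two steps: reverse the string, then apply a Caesar shift of +4.
On failure: reverse → eruliaf; then shift: e+4=i, r+4=v, u+4=y, l+4=p, i+4=m, a+4=e, f+4=j.

ivypmej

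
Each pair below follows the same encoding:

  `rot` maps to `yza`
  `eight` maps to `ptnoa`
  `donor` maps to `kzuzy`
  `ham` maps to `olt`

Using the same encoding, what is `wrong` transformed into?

The shift depends on letter class: consonant r→y is +7, but vowel o→z is +11. Vowels shift forward by 11 and consonants shift forward by 7.
Applying it to wrong: w(cons)+7=d, r(cons)+7=y, o(vowel)+11=z, n(cons)+7=u, g(cons)+7=n.

dyzun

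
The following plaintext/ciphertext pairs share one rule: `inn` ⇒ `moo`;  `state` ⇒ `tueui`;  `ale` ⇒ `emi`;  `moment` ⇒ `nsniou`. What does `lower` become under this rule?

msxis

The shift depends on letter class: consonant n→o is +1, but vowel i→m is +4. The rule splits by letter class: vowels +4, consonants +1.
On lower: l(cons)+1=m, o(vowel)+4=s, w(cons)+1=x, e(vowel)+4=i, r(cons)+1=s.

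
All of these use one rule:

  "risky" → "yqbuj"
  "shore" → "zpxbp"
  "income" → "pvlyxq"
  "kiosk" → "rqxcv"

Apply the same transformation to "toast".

awjce

In risky: r→y is +7, i→q is +8, s→b is +9, k→u is +10 — the shift increases by 1 each position. Letter i (0-indexed) is shifted by i+7, so successive shifts are 7, 8, 9, ….
For toast: t+7=a, o+8=w, a+9=j, s+10=c, t+11=e.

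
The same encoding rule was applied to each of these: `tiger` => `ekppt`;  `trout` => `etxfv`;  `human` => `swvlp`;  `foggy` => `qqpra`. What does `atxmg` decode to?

probe

Shifts by position in tiger: pos 0: t→e (+11), pos 1: i→k (+2), pos 2: g→p (+9), pos 3: e→p (+11), pos 4: r→t (+2) — repeating every 3. It's a Vigenère-style cipher with numeric key [11,2,9]: position i shifts by key[i mod 3].
Decoding atxmg: a−11=p, t−2=r, x−9=o, m−11=b, g−2=e.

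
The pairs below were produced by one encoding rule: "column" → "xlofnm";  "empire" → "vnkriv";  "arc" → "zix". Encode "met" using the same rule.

This is the alphabet-reversal cipher (Atbash): a becomes z, b becomes y, etc.
On met: m↔n, e↔v, t↔g.

nvg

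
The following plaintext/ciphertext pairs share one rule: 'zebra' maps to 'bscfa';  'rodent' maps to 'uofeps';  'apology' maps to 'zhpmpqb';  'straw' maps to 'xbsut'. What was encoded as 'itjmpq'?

polish

The output letters match the input read backwards, each shifted +1: zebra reversed is arbez. The word is reversed, then every letter is shifted forward by 1.
Reversing it on itjmpq: shift back: i−1=h, t−1=s, j−1=i, m−1=l, p−1=o, q−1=p → hsilop; then reverse → polish.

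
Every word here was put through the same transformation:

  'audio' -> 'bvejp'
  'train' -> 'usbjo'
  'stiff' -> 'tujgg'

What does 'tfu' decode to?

Every letter moves 1 place later in the alphabet, wrapping around z→a.
Undoing it on tfu: t−1=s, f−1=e, u−1=t.

set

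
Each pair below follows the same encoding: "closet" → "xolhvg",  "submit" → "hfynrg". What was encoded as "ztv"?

This is the alphabet-reversal cipher (Atbash): a becomes z, b becomes y, etc.
Decoding ztv: z↔a, t↔g, v↔e.

age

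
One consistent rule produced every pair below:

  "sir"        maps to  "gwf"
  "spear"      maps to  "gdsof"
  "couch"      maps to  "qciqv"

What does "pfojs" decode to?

Each letter is shifted forward by 14 in the alphabet (a Caesar shift of +14).
Decoding pfojs: p−14=b, f−14=r, o−14=a, j−14=v, s−14=e.

brave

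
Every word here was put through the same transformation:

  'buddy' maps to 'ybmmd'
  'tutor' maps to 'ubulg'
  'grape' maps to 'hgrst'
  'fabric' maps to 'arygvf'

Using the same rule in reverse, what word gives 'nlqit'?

solve

Each letter's alphabet position (a=0..z=25) is mapped through 7·x+17 mod 26 — an affine cipher.
Decoding nlqit: n(13)→15·(13−17)≡18=s; l(11)→15·(11−17)≡14=o; q(16)→15·(16−17)≡11=l; i(8)→15·(8−17)≡21=v; t(19)→15·(19−17)≡4=e (all mod 26).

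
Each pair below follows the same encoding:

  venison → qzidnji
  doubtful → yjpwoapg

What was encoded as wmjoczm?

It's a constant shift of +21 (ROT21).
Undoing it on wmjoczm: w−21=b, m−21=r, j−21=o, o−21=t, c−21=h, z−21=e, m−21=r.

brother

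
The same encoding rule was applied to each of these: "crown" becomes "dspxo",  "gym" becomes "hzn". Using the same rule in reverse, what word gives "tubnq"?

Compare letters: c→d is +1, r→s is +1, o→p is +1 — a constant shift. It's a constant shift of +1 (ROT1).
Reversing it on tubnq: t−1=s, u−1=t, b−1=a, n−1=m, q−1=p.

stamp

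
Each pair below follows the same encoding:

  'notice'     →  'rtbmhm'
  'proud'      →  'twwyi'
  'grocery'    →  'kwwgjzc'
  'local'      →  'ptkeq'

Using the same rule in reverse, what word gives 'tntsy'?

pilot

It's a Vigenère-style cipher with numeric key [4,5,8]: position i shifts by key[i mod 3].
Reversing it on tntsy: t−4=p, n−5=i, t−8=l, s−4=o, y−5=t.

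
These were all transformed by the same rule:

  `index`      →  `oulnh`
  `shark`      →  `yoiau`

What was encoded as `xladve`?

In index: i→o is +6, n→u is +7, d→l is +8, e→n is +9 — the shift increases by 1 each position. Letter i (0-indexed) is shifted by i+6, so successive shifts are 6, 7, 8, ….
Undoing it on xladve: x−6=r, l−7=e, a−8=s, d−9=u, v−10=l, e−11=t.

result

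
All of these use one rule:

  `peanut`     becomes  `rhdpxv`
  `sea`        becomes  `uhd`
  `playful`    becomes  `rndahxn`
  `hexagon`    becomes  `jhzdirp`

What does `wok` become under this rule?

yrm

The rule splits by letter class: vowels +3, consonants +2.
On wok: w(cons)+2=y, o(vowel)+3=r, k(cons)+2=m.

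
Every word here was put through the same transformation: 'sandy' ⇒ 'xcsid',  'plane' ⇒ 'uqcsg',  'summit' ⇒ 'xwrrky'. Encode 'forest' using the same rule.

kqwgxy

The shift depends on letter class: consonant s→x is +5, but vowel a→c is +2. The rule splits by letter class: vowels +2, consonants +5.
Applying it to forest: f(cons)+5=k, o(vowel)+2=q, r(cons)+5=w, e(vowel)+2=g, s(cons)+5=x, t(cons)+5=y.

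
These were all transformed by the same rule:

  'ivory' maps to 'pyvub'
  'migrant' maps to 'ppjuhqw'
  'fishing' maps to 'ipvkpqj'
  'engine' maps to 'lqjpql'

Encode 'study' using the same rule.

vwbgb

The shift depends on letter class: consonant v→y is +3, but vowel i→p is +7. Two shifts are in play — +7 for a/e/i/o/u, +3 for every other letter.
For study: s(cons)+3=v, t(cons)+3=w, u(vowel)+7=b, d(cons)+3=g, y(cons)+3=b.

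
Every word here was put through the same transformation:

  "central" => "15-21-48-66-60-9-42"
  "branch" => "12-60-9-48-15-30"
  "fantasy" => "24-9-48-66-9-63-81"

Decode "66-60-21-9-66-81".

The formula is n = 3×(alphabet index, a=1) + 6.
Reversing it on 66-60-21-9-66-81: 66→(66−6)÷3=20=t, 60→(60−6)÷3=18=r, 21→(21−6)÷3=5=e, 9→(9−6)÷3=1=a, 66→(66−6)÷3=20=t, 81→(81−6)÷3=25=y.

treaty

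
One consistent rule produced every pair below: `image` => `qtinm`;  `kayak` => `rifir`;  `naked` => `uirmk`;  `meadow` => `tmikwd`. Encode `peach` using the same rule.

wmijo

Vowels shift forward by 8 and consonants shift forward by 7.
On peach: p(cons)+7=w, e(vowel)+8=m, a(vowel)+8=i, c(cons)+7=j, h(cons)+7=o.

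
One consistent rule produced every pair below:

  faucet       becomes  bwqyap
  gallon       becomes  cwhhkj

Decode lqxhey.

Compare letters: f→b is +22, a→w is +22, u→q is +22 — a constant shift. This is a Caesar cipher with shift 22.
Reversing it on lqxhey: l−22=p, q−22=u, x−22=b, h−22=l, e−22=i, y−22=c.

public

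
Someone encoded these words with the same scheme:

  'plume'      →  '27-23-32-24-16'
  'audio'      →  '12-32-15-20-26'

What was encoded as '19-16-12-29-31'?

heart

Each letter is replaced by its alphabet position (a=1..z=26) + 11.
Decoding 19-16-12-29-31: 19→(19−11)÷1=8=h, 16→(16−11)÷1=5=e, 12→(12−11)÷1=1=a, 29→(29−11)÷1=18=r, 31→(31−11)÷1=20=t.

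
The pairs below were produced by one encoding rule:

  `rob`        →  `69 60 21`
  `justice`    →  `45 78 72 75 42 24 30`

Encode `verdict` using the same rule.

With a=1..z=26, the number is 3·pos + 15.
For verdict: v=22→81, e=5→30, r=18→69, d=4→27, i=9→42, c=3→24, t=20→75.

81 30 69 27 42 24 75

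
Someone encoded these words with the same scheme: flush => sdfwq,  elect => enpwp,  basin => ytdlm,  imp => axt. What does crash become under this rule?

Read the word backwards and shift each letter +11.
On crash: reverse → hsarc; then shift: h+11=s, s+11=d, a+11=l, r+11=c, c+11=n.

sdlcn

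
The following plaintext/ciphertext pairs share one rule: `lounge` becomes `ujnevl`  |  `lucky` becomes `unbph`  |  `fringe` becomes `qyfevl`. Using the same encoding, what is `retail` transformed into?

ylirfu

l(11)→u(20) and o(14)→j(9) fit y≡5x+17 (mod 26); the inverse of 5 mod 26 is 21. This is an affine cipher: with a=0,…,z=25, each position x becomes (5x+17) mod 26.
On retail: r(17)→5·17+17≡24=y; e(4)→5·4+17≡11=l; t(19)→5·19+17≡8=i; a(0)→5·0+17≡17=r; i(8)→5·8+17≡5=f; l(11)→5·11+17≡20=u (all mod 26).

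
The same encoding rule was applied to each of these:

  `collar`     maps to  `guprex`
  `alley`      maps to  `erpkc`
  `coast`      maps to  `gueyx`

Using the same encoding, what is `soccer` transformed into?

wugiix

The shifts repeat in a cycle of length 2: positions 0,1,… shift by +4, +6, then the pattern repeats.
Applying it to soccer: s+4=w, o+6=u, c+4=g, c+6=i, e+4=i, r+6=x.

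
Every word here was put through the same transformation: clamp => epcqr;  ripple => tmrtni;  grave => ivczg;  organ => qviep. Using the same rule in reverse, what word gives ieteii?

garage

Shifts by position in clamp: pos 0: c→e (+2), pos 1: l→p (+4), pos 2: a→c (+2), pos 3: m→q (+4) — repeating every 2. It's a Vigenère-style cipher with numeric key [2,4]: position i shifts by key[i mod 2].
Decoding ieteii: i−2=g, e−4=a, t−2=r, e−4=a, i−2=g, i−4=e.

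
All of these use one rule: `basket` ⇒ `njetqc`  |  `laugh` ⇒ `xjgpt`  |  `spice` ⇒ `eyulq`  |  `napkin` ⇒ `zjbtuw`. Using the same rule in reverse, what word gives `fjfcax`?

Shifts by position in basket: pos 0: b→n (+12), pos 1: a→j (+9), pos 2: s→e (+12), pos 3: k→t (+9) — repeating every 2. A repeating key of period 2 is used — shifts +12, +9 over and over.
Decoding fjfcax: f−12=t, j−9=a, f−12=t, c−9=t, a−12=o, x−9=o.

tattoo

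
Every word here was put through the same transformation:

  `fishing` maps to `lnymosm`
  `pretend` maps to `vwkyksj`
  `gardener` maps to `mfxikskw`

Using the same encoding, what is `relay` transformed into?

Shifts by position in fishing: pos 0: f→l (+6), pos 1: i→n (+5), pos 2: s→y (+6), pos 3: h→m (+5) — repeating every 2. The shifts repeat in a cycle of length 2: positions 0,1,… shift by +6, +5, then the pattern repeats.
For relay: r+6=x, e+5=j, l+6=r, a+5=f, y+6=e.

xjrfe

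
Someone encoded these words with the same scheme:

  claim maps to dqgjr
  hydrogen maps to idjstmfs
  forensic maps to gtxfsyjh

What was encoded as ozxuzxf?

Shifts by position in claim: pos 0: c→d (+1), pos 1: l→q (+5), pos 2: a→g (+6), pos 3: i→j (+1), pos 4: m→r (+5) — repeating every 3. A repeating key of period 3 is used — shifts +1, +5, +6 over and over.
Decoding ozxuzxf: o−1=n, z−5=u, x−6=r, u−1=t, z−5=u, x−6=r, f−1=e.

nurture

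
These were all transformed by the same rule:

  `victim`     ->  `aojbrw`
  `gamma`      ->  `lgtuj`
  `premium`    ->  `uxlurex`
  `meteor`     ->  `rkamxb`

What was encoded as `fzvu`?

Each letter shifts forward by (position + 5), i.e. 5, 6, 7, … — the shift grows by one for each successive letter.
Undoing it on fzvu: f−5=a, z−6=t, v−7=o, u−8=m.

atom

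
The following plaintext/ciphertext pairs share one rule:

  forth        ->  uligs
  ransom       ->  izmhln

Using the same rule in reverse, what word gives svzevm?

heaven

Each pair mirrors across the alphabet (f↔u, o↔l, r↔i): positions sum to 25. Each letter is replaced by its mirror in the alphabet: a↔z, b↔y, c↔x, and so on (the Atbash cipher).
Decoding svzevm: s↔h, v↔e, z↔a, e↔v, v↔e, m↔n.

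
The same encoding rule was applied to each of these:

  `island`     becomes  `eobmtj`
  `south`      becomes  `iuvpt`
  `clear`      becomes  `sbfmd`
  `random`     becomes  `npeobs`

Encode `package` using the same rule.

The output letters match the input read backwards, each shifted +1: island reversed is dnalsi. Read the word backwards and shift each letter +1.
On package: reverse → egakcap; then shift: e+1=f, g+1=h, a+1=b, k+1=l, c+1=d, a+1=b, p+1=q.

fhbldbq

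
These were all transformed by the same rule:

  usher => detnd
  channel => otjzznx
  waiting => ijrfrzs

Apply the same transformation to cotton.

Vowels shift forward by 9 and consonants shift forward by 12.
Applying it to cotton: c(cons)+12=o, o(vowel)+9=x, t(cons)+12=f, t(cons)+12=f, o(vowel)+9=x, n(cons)+12=z.

oxffxz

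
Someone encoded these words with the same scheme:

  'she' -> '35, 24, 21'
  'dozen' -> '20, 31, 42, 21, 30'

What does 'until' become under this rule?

37, 30, 36, 25, 28

s is letter #19 and maps to 35: an offset of 16. Letters become their 1-based position plus 16 (so a→17, b→18, …).
For until: u=21→37, n=14→30, t=20→36, i=9→25, l=12→28.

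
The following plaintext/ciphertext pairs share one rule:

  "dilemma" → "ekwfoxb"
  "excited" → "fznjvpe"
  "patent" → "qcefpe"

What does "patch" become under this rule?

qcedj

Shifts by position in dilemma: pos 0: d→e (+1), pos 1: i→k (+2), pos 2: l→w (+11), pos 3: e→f (+1), pos 4: m→o (+2), pos 5: m→x (+11) — repeating every 3. It's a Vigenère-style cipher with numeric key [1,2,11]: position i shifts by key[i mod 3].
Applying it to patch: p+1=q, a+2=c, t+11=e, c+1=d, h+2=j.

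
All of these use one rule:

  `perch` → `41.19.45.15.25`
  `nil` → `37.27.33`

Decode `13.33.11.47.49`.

blast

p(#16)→41 and e(#5)→19: differences scale by 2, so n = 2·pos + 9. The formula is n = 2×(alphabet index, a=1) + 9.
Decoding 13.33.11.47.49: 13→(13−9)÷2=2=b, 33→(33−9)÷2=12=l, 11→(11−9)÷2=1=a, 47→(47−9)÷2=19=s, 49→(49−9)÷2=20=t.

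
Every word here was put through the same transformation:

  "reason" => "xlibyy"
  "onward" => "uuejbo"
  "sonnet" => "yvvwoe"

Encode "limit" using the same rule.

rpurd

In reason: r→x is +6, e→l is +7, a→i is +8, s→b is +9 — the shift increases by 1 each position. Each letter shifts forward by (position + 6), i.e. 6, 7, 8, … — the shift grows by one for each successive letter.
Applying it to limit: l+6=r, i+7=p, m+8=u, i+9=r, t+10=d.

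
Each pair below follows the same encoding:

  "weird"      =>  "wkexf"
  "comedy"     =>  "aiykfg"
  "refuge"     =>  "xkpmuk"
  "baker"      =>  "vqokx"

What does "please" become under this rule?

ntkqck

Each letter's alphabet position (a=0..z=25) is mapped through 5·x+16 mod 26 — an affine cipher.
For please: p(15)→5·15+16≡13=n; l(11)→5·11+16≡19=t; e(4)→5·4+16≡10=k; a(0)→5·0+16≡16=q; s(18)→5·18+16≡2=c; e(4)→5·4+16≡10=k (all mod 26).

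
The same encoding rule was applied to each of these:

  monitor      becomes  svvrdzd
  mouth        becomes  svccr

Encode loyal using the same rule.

rvgjv

In monitor: m→s is +6, o→v is +7, n→v is +8, i→r is +9 — the shift increases by 1 each position. Each letter shifts forward by (position + 6), i.e. 6, 7, 8, … — the shift grows by one for each successive letter.
Applying it to loyal: l+6=r, o+7=v, y+8=g, a+9=j, l+10=v.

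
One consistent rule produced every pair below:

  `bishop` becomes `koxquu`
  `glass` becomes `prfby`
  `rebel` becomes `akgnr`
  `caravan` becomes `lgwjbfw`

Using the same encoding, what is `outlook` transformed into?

The shifts repeat in a cycle of length 3: positions 0,1,… shift by +9, +6, +5, then the pattern repeats.
On outlook: o+9=x, u+6=a, t+5=y, l+9=u, o+6=u, o+5=t, k+9=t.

xayuutt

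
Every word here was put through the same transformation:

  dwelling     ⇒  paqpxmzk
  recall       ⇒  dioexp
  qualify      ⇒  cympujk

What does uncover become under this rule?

groshid

It's a Vigenère-style cipher with numeric key [12,4]: position i shifts by key[i mod 2].
For uncover: u+12=g, n+4=r, c+12=o, o+4=s, v+12=h, e+4=i, r+12=d.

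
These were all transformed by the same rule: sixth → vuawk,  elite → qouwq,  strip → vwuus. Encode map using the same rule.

pms

Vowels shift forward by 12 and consonants shift forward by 3.
For map: m(cons)+3=p, a(vowel)+12=m, p(cons)+3=s.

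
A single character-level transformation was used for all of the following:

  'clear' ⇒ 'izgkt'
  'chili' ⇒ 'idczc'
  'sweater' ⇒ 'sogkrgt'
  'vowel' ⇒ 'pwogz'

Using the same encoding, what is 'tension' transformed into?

c(2)→i(8) and l(11)→z(25) fit y≡25x+10 (mod 26); the inverse of 25 mod 26 is 25. This is an affine cipher: with a=0,…,z=25, each position x becomes (25x+10) mod 26.
For tension: t(19)→25·19+10≡17=r; e(4)→25·4+10≡6=g; n(13)→25·13+10≡23=x; s(18)→25·18+10≡18=s; i(8)→25·8+10≡2=c; o(14)→25·14+10≡22=w; n(13)→25·13+10≡23=x (all mod 26).

rgxscwx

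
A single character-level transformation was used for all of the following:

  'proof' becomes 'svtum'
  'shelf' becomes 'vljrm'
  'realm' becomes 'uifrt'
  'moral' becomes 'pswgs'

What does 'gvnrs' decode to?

drill

In proof: p→s is +3, r→v is +4, o→t is +5, o→u is +6 — the shift increases by 1 each position. The shift increases by 1 at each position, starting from +3: 3, 4, 5, ….
Reversing it on gvnrs: g−3=d, v−4=r, n−5=i, r−6=l, s−7=l.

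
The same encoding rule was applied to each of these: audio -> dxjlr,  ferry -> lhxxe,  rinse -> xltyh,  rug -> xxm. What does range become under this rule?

The shift depends on letter class: consonant d→j is +6, but vowel a→d is +3. The rule splits by letter class: vowels +3, consonants +6.
Applying it to range: r(cons)+6=x, a(vowel)+3=d, n(cons)+6=t, g(cons)+6=m, e(vowel)+3=h.

xdtmh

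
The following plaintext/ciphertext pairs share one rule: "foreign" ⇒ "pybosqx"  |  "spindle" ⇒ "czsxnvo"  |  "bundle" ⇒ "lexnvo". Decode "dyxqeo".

tongue

Every letter moves 10 places later in the alphabet, wrapping around z→a.
Reversing it on dyxqeo: d−10=t, y−10=o, x−10=n, q−10=g, e−10=u, o−10=e.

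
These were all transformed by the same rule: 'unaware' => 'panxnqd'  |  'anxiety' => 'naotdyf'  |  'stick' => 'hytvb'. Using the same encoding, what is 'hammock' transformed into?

cnjjrvb

u(20)→p(15) and n(13)→a(0) fit y≡17x+13 (mod 26); the inverse of 17 mod 26 is 23. Treating letters as 0–25, the rule is x ↦ 17x + 13 (mod 26).
Applying it to hammock: h(7)→17·7+13≡2=c; a(0)→17·0+13≡13=n; m(12)→17·12+13≡9=j; m(12)→17·12+13≡9=j; o(14)→17·14+13≡17=r; c(2)→17·2+13≡21=v; k(10)→17·10+13≡1=b (all mod 26).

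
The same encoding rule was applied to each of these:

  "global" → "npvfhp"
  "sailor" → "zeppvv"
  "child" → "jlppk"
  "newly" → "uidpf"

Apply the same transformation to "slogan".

Shifts by position in global: pos 0: g→n (+7), pos 1: l→p (+4), pos 2: o→v (+7), pos 3: b→f (+4) — repeating every 2. The shifts repeat in a cycle of length 2: positions 0,1,… shift by +7, +4, then the pattern repeats.
For slogan: s+7=z, l+4=p, o+7=v, g+4=k, a+7=h, n+4=r.

zpvkhr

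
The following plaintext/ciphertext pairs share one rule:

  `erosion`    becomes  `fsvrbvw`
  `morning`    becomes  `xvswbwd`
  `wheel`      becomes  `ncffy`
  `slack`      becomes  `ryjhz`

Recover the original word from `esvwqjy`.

frontal

e(4)→f(5) and r(17)→s(18) fit y≡25x+9 (mod 26); the inverse of 25 mod 26 is 25. Each letter's alphabet position (a=0..z=25) is mapped through 25·x+9 mod 26 — an affine cipher.
Decoding esvwqjy: e(4)→25·(4−9)≡5=f; s(18)→25·(18−9)≡17=r; v(21)→25·(21−9)≡14=o; w(22)→25·(22−9)≡13=n; q(16)→25·(16−9)≡19=t; j(9)→25·(9−9)≡0=a; y(24)→25·(24−9)≡11=l (all mod 26).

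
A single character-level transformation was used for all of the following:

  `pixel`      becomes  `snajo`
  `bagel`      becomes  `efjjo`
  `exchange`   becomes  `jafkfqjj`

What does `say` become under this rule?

The shift depends on letter class: consonant p→s is +3, but vowel i→n is +5. Vowels shift forward by 5 and consonants shift forward by 3.
Applying it to say: s(cons)+3=v, a(vowel)+5=f, y(cons)+3=b.

vfb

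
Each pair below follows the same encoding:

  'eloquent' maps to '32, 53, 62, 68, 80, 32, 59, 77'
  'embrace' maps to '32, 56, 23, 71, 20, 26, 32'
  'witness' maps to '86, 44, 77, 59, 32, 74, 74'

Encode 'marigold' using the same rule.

56, 20, 71, 44, 38, 62, 53, 29

e(#5)→32 and l(#12)→53: differences scale by 3, so n = 3·pos + 17. Each letter becomes 3×(its alphabet position, a=1..z=26) + 17.
For marigold: m=13→56, a=1→20, r=18→71, i=9→44, g=7→38, o=15→62, l=12→53, d=4→29.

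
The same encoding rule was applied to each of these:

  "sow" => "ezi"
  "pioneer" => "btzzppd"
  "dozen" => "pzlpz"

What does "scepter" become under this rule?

The shift depends on letter class: consonant s→e is +12, but vowel o→z is +11. Vowels shift forward by 11 and consonants shift forward by 12.
On scepter: s(cons)+12=e, c(cons)+12=o, e(vowel)+11=p, p(cons)+12=b, t(cons)+12=f, e(vowel)+11=p, r(cons)+12=d.

eopbfpd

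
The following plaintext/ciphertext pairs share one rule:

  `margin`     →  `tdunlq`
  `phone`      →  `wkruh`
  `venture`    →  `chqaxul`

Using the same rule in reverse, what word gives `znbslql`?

skyline

Shifts by position in margin: pos 0: m→t (+7), pos 1: a→d (+3), pos 2: r→u (+3), pos 3: g→n (+7), pos 4: i→l (+3), pos 5: n→q (+3) — repeating every 3. It's a Vigenère-style cipher with numeric key [7,3,3]: position i shifts by key[i mod 3].
Decoding znbslql: z−7=s, n−3=k, b−3=y, s−7=l, l−3=i, q−3=n, l−7=e.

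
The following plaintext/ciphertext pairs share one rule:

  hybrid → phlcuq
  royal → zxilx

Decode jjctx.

basil

In hybrid: h→p is +8, y→h is +9, b→l is +10, r→c is +11 — the shift increases by 1 each position. Each letter shifts forward by (position + 8), i.e. 8, 9, 10, … — the shift grows by one for each successive letter.
Decoding jjctx: j−8=b, j−9=a, c−10=s, t−11=i, x−12=l.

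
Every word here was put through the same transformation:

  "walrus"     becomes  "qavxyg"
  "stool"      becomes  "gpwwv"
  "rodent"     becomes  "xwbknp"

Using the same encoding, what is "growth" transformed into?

cxwqpl

w(22)→q(16) and a(0)→a(0) fit y≡9x+0 (mod 26); the inverse of 9 mod 26 is 3. Treating letters as 0–25, the rule is x ↦ 9x + 0 (mod 26).
Applying it to growth: g(6)→9·6+0≡2=c; r(17)→9·17+0≡23=x; o(14)→9·14+0≡22=w; w(22)→9·22+0≡16=q; t(19)→9·19+0≡15=p; h(7)→9·7+0≡11=l (all mod 26).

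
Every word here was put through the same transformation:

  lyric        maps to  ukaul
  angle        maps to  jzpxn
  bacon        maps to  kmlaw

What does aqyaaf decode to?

report

It's a Vigenère-style cipher with numeric key [9,12]: position i shifts by key[i mod 2].
Undoing it on aqyaaf: a−9=r, q−12=e, y−9=p, a−12=o, a−9=r, f−12=t.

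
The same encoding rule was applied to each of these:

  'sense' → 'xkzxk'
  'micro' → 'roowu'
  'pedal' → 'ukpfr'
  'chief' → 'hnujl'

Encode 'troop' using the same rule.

Shifts by position in sense: pos 0: s→x (+5), pos 1: e→k (+6), pos 2: n→z (+12), pos 3: s→x (+5), pos 4: e→k (+6) — repeating every 3. A repeating key of period 3 is used — shifts +5, +6, +12 over and over.
For troop: t+5=y, r+6=x, o+12=a, o+5=t, p+6=v.

yxatv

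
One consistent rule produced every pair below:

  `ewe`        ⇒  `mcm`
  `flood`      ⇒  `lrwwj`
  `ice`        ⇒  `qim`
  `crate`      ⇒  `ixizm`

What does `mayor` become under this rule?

The shift depends on letter class: consonant w→c is +6, but vowel e→m is +8. Vowels shift forward by 8 and consonants shift forward by 6.
For mayor: m(cons)+6=s, a(vowel)+8=i, y(cons)+6=e, o(vowel)+8=w, r(cons)+6=x.

siewx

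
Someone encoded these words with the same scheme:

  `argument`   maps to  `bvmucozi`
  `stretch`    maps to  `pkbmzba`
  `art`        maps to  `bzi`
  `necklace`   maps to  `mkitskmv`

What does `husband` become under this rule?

The output letters match the input read backwards, each shifted +8: argument reversed is tnemugra. The word is reversed, then every letter is shifted forward by 8.
Applying it to husband: reverse → dnabsuh; then shift: d+8=l, n+8=v, a+8=i, b+8=j, s+8=a, u+8=c, h+8=p.

lvijacp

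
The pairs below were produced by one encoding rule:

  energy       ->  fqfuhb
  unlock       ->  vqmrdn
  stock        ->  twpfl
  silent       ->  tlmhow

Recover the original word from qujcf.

prize

The shifts repeat in a cycle of length 2: positions 0,1,… shift by +1, +3, then the pattern repeats.
Reversing it on qujcf: q−1=p, u−3=r, j−1=i, c−3=z, f−1=e.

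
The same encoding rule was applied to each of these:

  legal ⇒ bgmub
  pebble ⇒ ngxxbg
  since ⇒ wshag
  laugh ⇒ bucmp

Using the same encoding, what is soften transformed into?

wkjzgh

This is an affine cipher: with a=0,…,z=25, each position x becomes (3x+20) mod 26.
Applying it to soften: s(18)→3·18+20≡22=w; o(14)→3·14+20≡10=k; f(5)→3·5+20≡9=j; t(19)→3·19+20≡25=z; e(4)→3·4+20≡6=g; n(13)→3·13+20≡7=h (all mod 26).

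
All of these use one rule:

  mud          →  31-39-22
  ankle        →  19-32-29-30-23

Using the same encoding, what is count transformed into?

21-33-39-32-38

m is letter #13 and maps to 31: an offset of 18. Each letter is replaced by its alphabet position (a=1..z=26) + 18.
Applying it to count: c=3→21, o=15→33, u=21→39, n=14→32, t=20→38.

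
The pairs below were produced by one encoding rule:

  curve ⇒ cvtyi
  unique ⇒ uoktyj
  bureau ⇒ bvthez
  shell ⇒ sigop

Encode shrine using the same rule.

sitlrj

The shift increases by 1 at each position, starting from +0: 0, 1, 2, ….
Applying it to shrine: s+0=s, h+1=i, r+2=t, i+3=l, n+4=r, e+5=j.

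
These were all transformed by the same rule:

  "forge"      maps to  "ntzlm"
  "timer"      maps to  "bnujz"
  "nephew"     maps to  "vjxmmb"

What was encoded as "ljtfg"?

delay

A repeating key of period 2 is used — shifts +8, +5 over and over.
Reversing it on ljtfg: l−8=d, j−5=e, t−8=l, f−5=a, g−8=y.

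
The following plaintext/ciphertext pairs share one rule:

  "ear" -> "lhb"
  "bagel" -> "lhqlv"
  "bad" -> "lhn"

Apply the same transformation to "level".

vlflv

The shift depends on letter class: consonant r→b is +10, but vowel e→l is +7. Vowels shift forward by 7 and consonants shift forward by 10.
Applying it to level: l(cons)+10=v, e(vowel)+7=l, v(cons)+10=f, e(vowel)+7=l, l(cons)+10=v.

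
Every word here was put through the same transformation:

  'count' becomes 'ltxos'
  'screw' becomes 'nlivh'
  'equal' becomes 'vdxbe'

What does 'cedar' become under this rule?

c(2)→l(11) and o(14)→t(19) fit y≡5x+1 (mod 26); the inverse of 5 mod 26 is 21. Each letter's alphabet position (a=0..z=25) is mapped through 5·x+1 mod 26 — an affine cipher.
On cedar: c(2)→5·2+1≡11=l; e(4)→5·4+1≡21=v; d(3)→5·3+1≡16=q; a(0)→5·0+1≡1=b; r(17)→5·17+1≡8=i (all mod 26).

lvqbi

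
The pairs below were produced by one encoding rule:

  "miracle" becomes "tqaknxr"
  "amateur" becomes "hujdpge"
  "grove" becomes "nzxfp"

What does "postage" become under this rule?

wwbdlsr

Each letter shifts forward by (position + 7), i.e. 7, 8, 9, … — the shift grows by one for each successive letter.
Applying it to postage: p+7=w, o+8=w, s+9=b, t+10=d, a+11=l, g+12=s, e+13=r.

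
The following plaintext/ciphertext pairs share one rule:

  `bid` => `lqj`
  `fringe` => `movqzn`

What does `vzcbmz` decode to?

The output letters match the input read backwards, each shifted +8: bid reversed is dib. Two steps: reverse the string, then apply a Caesar shift of +8.
Reversing it on vzcbmz: shift back: v−8=n, z−8=r, c−8=u, b−8=t, m−8=e, z−8=r → nruter; then reverse → return.

return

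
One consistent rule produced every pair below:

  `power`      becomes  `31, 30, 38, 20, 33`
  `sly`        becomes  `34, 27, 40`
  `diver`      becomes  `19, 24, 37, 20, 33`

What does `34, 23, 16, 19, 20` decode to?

p is letter #16 and maps to 31: an offset of 15. The number is (letter's place in the alphabet, a=1) + 15.
Decoding 34, 23, 16, 19, 20: 34→(34−15)÷1=19=s, 23→(23−15)÷1=8=h, 16→(16−15)÷1=1=a, 19→(19−15)÷1=4=d, 20→(20−15)÷1=5=e.

shade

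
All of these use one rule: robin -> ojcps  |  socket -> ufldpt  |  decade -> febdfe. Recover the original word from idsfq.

perch

The output letters match the input read backwards, each shifted +1: robin reversed is nibor. Read the word backwards and shift each letter +1.
Undoing it on idsfq: shift back: i−1=h, d−1=c, s−1=r, f−1=e, q−1=p → hcrep; then reverse → perch.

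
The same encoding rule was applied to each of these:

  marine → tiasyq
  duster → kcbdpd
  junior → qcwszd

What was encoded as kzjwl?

drama

In marine: m→t is +7, a→i is +8, r→a is +9, i→s is +10 — the shift increases by 1 each position. Letter i (0-indexed) is shifted by i+7, so successive shifts are 7, 8, 9, ….
Decoding kzjwl: k−7=d, z−8=r, j−9=a, w−10=m, l−11=a.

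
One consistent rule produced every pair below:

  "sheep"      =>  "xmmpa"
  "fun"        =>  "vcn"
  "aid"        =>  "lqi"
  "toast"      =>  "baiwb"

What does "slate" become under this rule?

The word is reversed, then every letter is shifted forward by 8.
Applying it to slate: reverse → etals; then shift: e+8=m, t+8=b, a+8=i, l+8=t, s+8=a.

mbita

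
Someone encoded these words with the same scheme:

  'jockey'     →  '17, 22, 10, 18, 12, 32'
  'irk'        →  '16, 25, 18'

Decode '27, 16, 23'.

tip

j is letter #10 and maps to 17: an offset of 7. Each letter is replaced by its alphabet position (a=1..z=26) + 7.
Reversing it on 27, 16, 23: 27→(27−7)÷1=20=t, 16→(16−7)÷1=9=i, 23→(23−7)÷1=16=p.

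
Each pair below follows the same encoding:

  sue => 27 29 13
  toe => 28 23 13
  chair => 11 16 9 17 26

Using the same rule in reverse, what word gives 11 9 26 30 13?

s is letter #19 and maps to 27: an offset of 8. The number is (letter's place in the alphabet, a=1) + 8.
Decoding 11 9 26 30 13: 11→(11−8)÷1=3=c, 9→(9−8)÷1=1=a, 26→(26−8)÷1=18=r, 30→(30−8)÷1=22=v, 13→(13−8)÷1=5=e.

carve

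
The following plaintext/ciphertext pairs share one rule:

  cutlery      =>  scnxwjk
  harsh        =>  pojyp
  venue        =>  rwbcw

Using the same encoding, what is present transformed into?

c(2)→s(18) and u(20)→c(2) fit y≡15x+14 (mod 26); the inverse of 15 mod 26 is 7. Treating letters as 0–25, the rule is x ↦ 15x + 14 (mod 26).
Applying it to present: p(15)→15·15+14≡5=f; r(17)→15·17+14≡9=j; e(4)→15·4+14≡22=w; s(18)→15·18+14≡24=y; e(4)→15·4+14≡22=w; n(13)→15·13+14≡1=b; t(19)→15·19+14≡13=n (all mod 26).

fjwywbn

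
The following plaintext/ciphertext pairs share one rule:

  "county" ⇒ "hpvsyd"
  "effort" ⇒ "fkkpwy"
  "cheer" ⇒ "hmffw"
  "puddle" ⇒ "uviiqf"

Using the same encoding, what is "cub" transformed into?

The shift depends on letter class: consonant c→h is +5, but vowel o→p is +1. The rule splits by letter class: vowels +1, consonants +5.
On cub: c(cons)+5=h, u(vowel)+1=v, b(cons)+5=g.

hvg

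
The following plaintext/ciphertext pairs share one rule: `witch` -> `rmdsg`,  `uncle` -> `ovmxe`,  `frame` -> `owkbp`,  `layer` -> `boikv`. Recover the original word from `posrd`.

thief

The word is reversed, then every letter is shifted forward by 10.
Decoding posrd: shift back: p−10=f, o−10=e, s−10=i, r−10=h, d−10=t → feiht; then reverse → thief.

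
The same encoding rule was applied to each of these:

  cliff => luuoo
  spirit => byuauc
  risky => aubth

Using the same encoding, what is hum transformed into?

The shift depends on letter class: consonant c→l is +9, but vowel i→u is +12. Two shifts are in play — +12 for a/e/i/o/u, +9 for every other letter.
On hum: h(cons)+9=q, u(vowel)+12=g, m(cons)+9=v.

qgv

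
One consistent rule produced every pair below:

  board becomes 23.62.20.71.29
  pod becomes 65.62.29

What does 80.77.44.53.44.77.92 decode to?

b(#2)→23 and o(#15)→62: differences scale by 3, so n = 3·pos + 17. Each letter becomes 3×(its alphabet position, a=1..z=26) + 17.
Decoding 80.77.44.53.44.77.92: 80→(80−17)÷3=21=u, 77→(77−17)÷3=20=t, 44→(44−17)÷3=9=i, 53→(53−17)÷3=12=l, 44→(44−17)÷3=9=i, 77→(77−17)÷3=20=t, 92→(92−17)÷3=25=y.

utility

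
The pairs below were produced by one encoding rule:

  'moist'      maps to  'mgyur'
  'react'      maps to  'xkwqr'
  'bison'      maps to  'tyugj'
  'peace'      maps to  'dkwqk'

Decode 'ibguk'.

m(12)→m(12) and o(14)→g(6) fit y≡23x+22 (mod 26); the inverse of 23 mod 26 is 17. Treating letters as 0–25, the rule is x ↦ 23x + 22 (mod 26).
Decoding ibguk: i(8)→17·(8−22)≡22=w; b(1)→17·(1−22)≡7=h; g(6)→17·(6−22)≡14=o; u(20)→17·(20−22)≡18=s; k(10)→17·(10−22)≡4=e (all mod 26).

whose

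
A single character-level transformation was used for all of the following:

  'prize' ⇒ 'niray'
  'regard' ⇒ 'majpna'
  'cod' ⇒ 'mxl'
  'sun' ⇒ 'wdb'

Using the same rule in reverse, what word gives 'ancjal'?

crater

The output letters match the input read backwards, each shifted +9: prize reversed is ezirp. The word is reversed, then every letter is shifted forward by 9.
Undoing it on ancjal: shift back: a−9=r, n−9=e, c−9=t, j−9=a, a−9=r, l−9=c → retarc; then reverse → crater.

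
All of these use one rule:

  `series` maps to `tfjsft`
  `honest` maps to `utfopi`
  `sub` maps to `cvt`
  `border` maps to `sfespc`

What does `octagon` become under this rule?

The output letters match the input read backwards, each shifted +1: series reversed is seires. Two steps: reverse the string, then apply a Caesar shift of +1.
On octagon: reverse → nogatco; then shift: n+1=o, o+1=p, g+1=h, a+1=b, t+1=u, c+1=d, o+1=p.

ophbudp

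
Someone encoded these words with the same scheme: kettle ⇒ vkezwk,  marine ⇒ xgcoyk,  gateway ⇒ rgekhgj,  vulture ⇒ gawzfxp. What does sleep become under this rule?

Shifts by position in kettle: pos 0: k→v (+11), pos 1: e→k (+6), pos 2: t→e (+11), pos 3: t→z (+6) — repeating every 2. A repeating key of period 2 is used — shifts +11, +6 over and over.
Applying it to sleep: s+11=d, l+6=r, e+11=p, e+6=k, p+11=a.

drpka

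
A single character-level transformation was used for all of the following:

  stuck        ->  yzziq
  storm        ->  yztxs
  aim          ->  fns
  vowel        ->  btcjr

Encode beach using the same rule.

The rule splits by letter class: vowels +5, consonants +6.
Applying it to beach: b(cons)+6=h, e(vowel)+5=j, a(vowel)+5=f, c(cons)+6=i, h(cons)+6=n.

hjfin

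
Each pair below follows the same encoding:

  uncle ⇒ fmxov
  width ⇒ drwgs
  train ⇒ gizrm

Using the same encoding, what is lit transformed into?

Each pair mirrors across the alphabet (u↔f, n↔m, c↔x): positions sum to 25. Letters are reflected about the middle of the alphabet (position → 25−position): Atbash.
For lit: l↔o, i↔r, t↔g.

org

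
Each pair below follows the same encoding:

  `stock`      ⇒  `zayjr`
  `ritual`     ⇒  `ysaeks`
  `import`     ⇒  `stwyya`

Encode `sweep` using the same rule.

zdoow

The rule splits by letter class: vowels +10, consonants +7.
For sweep: s(cons)+7=z, w(cons)+7=d, e(vowel)+10=o, e(vowel)+10=o, p(cons)+7=w.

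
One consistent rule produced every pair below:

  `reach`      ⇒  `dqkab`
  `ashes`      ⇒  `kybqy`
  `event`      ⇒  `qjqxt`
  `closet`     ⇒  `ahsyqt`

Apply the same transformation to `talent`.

This is an affine cipher: with a=0,…,z=25, each position x becomes (21x+10) mod 26.
For talent: t(19)→21·19+10≡19=t; a(0)→21·0+10≡10=k; l(11)→21·11+10≡7=h; e(4)→21·4+10≡16=q; n(13)→21·13+10≡23=x; t(19)→21·19+10≡19=t (all mod 26).

tkhqxt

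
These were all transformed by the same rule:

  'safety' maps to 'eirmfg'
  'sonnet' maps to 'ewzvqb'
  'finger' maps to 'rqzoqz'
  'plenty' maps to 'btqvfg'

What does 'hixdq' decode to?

valve

It's a Vigenère-style cipher with numeric key [12,8]: position i shifts by key[i mod 2].
Undoing it on hixdq: h−12=v, i−8=a, x−12=l, d−8=v, q−12=e.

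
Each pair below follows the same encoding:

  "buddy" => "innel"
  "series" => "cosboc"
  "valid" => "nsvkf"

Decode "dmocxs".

Two steps: reverse the string, then apply a Caesar shift of +10.
Undoing it on dmocxs: shift back: d−10=t, m−10=c, o−10=e, c−10=s, x−10=n, s−10=i → tcesni; then reverse → insect.

insect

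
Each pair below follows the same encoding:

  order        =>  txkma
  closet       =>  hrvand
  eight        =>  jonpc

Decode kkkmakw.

In order: o→t is +5, r→x is +6, d→k is +7, e→m is +8 — the shift increases by 1 each position. The shift increases by 1 at each position, starting from +5: 5, 6, 7, ….
Decoding kkkmakw: k−5=f, k−6=e, k−7=d, m−8=e, a−9=r, k−10=a, w−11=l.

federal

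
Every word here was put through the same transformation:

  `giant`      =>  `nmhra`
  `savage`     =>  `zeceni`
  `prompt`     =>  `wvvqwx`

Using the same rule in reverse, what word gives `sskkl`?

Shifts by position in giant: pos 0: g→n (+7), pos 1: i→m (+4), pos 2: a→h (+7), pos 3: n→r (+4) — repeating every 2. A repeating key of period 2 is used — shifts +7, +4 over and over.
Decoding sskkl: s−7=l, s−4=o, k−7=d, k−4=g, l−7=e.

lodge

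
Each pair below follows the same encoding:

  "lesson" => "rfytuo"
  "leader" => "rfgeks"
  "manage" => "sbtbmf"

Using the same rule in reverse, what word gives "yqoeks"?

spider

Shifts by position in lesson: pos 0: l→r (+6), pos 1: e→f (+1), pos 2: s→y (+6), pos 3: s→t (+1) — repeating every 2. A repeating key of period 2 is used — shifts +6, +1 over and over.
Undoing it on yqoeks: y−6=s, q−1=p, o−6=i, e−1=d, k−6=e, s−1=r.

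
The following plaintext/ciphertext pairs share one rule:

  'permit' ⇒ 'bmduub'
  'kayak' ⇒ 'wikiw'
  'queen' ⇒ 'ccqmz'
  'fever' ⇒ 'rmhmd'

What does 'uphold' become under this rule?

gxtwxl

Shifts by position in permit: pos 0: p→b (+12), pos 1: e→m (+8), pos 2: r→d (+12), pos 3: m→u (+8) — repeating every 2. A repeating key of period 2 is used — shifts +12, +8 over and over.
Applying it to uphold: u+12=g, p+8=x, h+12=t, o+8=w, l+12=x, d+8=l.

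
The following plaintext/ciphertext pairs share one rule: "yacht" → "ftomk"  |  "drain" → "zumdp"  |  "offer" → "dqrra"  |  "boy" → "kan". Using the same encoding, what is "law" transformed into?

imx

The output letters match the input read backwards, each shifted +12: yacht reversed is thcay. Read the word backwards and shift each letter +12.
Applying it to law: reverse → wal; then shift: w+12=i, a+12=m, l+12=x.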